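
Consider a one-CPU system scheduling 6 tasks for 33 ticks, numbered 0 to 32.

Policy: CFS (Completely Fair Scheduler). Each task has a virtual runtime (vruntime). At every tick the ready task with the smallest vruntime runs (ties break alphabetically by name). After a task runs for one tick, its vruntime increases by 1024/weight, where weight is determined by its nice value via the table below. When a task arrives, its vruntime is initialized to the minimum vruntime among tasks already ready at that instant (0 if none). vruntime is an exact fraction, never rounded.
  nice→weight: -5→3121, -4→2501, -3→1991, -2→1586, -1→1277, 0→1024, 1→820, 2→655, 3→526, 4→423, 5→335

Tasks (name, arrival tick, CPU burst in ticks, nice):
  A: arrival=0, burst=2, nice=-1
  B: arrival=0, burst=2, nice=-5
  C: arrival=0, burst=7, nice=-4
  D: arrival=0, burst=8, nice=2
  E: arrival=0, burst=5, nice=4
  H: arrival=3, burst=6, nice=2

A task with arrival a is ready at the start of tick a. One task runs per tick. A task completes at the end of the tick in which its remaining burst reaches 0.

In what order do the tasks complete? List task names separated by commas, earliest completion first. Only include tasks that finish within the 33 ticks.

completion order = B, A, C, H, E, D

t=0: vr[A=0 B=0 C=0 D=0 E=0] → run A
t=1: vr[A=1024/1277 B=0 C=0 D=0 E=0] → run B
t=2: vr[A=1024/1277 B=1024/3121 C=0 D=0 E=0] → run C
t=3: vr[A=1024/1277 B=1024/3121 C=1024/2501 D=0 E=0 H=0] → run D
t=4: vr[A=1024/1277 B=1024/3121 C=1024/2501 D=1024/655 E=0 H=0] → run E
t=5: vr[A=1024/1277 B=1024/3121 C=1024/2501 D=1024/655 E=1024/423 H=0] → run H
t=6: vr[A=1024/1277 B=1024/3121 C=1024/2501 D=1024/655 E=1024/423 H=1024/655] → run B
t=7: vr[A=1024/1277 C=1024/2501 D=1024/655 E=1024/423 H=1024/655] → run C
t=8: vr[A=1024/1277 C=2048/2501 D=1024/655 E=1024/423 H=1024/655] → run A
t=9: vr[C=2048/2501 D=1024/655 E=1024/423 H=1024/655] → run C
t=10: vr[C=3072/2501 D=1024/655 E=1024/423 H=1024/655] → run C
t=11: vr[C=4096/2501 D=1024/655 E=1024/423 H=1024/655] → run D
t=12: vr[C=4096/2501 D=2048/655 E=1024/423 H=1024/655] → run H
t=13: vr[C=4096/2501 D=2048/655 E=1024/423 H=2048/655] → run C
t=14: vr[C=5120/2501 D=2048/655 E=1024/423 H=2048/655] → run C
t=15: vr[C=6144/2501 D=2048/655 E=1024/423 H=2048/655] → run E
t=16: vr[C=6144/2501 D=2048/655 E=2048/423 H=2048/655] → run C
t=17: vr[D=2048/655 E=2048/423 H=2048/655] → run D
t=18: vr[D=3072/655 E=2048/423 H=2048/655] → run H
t=19: vr[D=3072/655 E=2048/423 H=3072/655] → run D
t=20: vr[D=4096/655 E=2048/423 H=3072/655] → run H
t=21: vr[D=4096/655 E=2048/423 H=4096/655] → run E
t=22: vr[D=4096/655 E=1024/141 H=4096/655] → run D
t=23: vr[D=1024/131 E=1024/141 H=4096/655] → run H
t=24: vr[D=1024/131 E=1024/141 H=1024/131] → run E
t=25: vr[D=1024/131 E=4096/423 H=1024/131] → run D
t=26: vr[D=6144/655 E=4096/423 H=1024/131] → run H
t=27: vr[D=6144/655 E=4096/423] → run D
t=28: vr[D=7168/655 E=4096/423] → run E
t=29: vr[D=7168/655] → run D
t=30: (idle)
t=31: (idle)
t=32: (idle)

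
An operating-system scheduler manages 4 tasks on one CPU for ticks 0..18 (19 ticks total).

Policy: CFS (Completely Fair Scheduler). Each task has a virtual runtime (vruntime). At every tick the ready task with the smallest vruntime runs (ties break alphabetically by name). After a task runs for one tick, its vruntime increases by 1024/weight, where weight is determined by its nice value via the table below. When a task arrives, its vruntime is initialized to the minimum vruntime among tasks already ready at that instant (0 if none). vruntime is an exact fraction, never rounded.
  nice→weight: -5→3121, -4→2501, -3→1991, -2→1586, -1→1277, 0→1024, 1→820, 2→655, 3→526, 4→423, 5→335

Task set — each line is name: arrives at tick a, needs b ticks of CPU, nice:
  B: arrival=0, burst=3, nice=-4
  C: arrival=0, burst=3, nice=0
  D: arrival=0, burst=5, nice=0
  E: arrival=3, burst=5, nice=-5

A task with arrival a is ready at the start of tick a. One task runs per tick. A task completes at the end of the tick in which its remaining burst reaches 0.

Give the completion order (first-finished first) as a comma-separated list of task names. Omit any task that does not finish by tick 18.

completion order = B, E, C, D

t=0: vr[B=0 C=0 D=0] → run B
t=1: vr[B=1024/2501 C=0 D=0] → run C
t=2: vr[B=1024/2501 C=1 D=0] → run D
t=3: vr[B=1024/2501 C=1 D=1 E=1024/2501] → run B
t=4: vr[B=2048/2501 C=1 D=1 E=1024/2501] → run E
t=5: vr[B=2048/2501 C=1 D=1 E=5756928/7805621] → run E
t=6: vr[B=2048/2501 C=1 D=1 E=8317952/7805621] → run B
t=7: vr[C=1 D=1 E=8317952/7805621] → run C
t=8: vr[C=2 D=1 E=8317952/7805621] → run D
t=9: vr[C=2 D=2 E=8317952/7805621] → run E
t=10: vr[C=2 D=2 E=10878976/7805621] → run E
t=11: vr[C=2 D=2 E=13440000/7805621] → run E
t=12: vr[C=2 D=2] → run C
t=13: vr[D=2] → run D
t=14: vr[D=3] → run D
t=15: vr[D=4] → run D
t=16: (idle)
t=17: (idle)
t=18: (idle)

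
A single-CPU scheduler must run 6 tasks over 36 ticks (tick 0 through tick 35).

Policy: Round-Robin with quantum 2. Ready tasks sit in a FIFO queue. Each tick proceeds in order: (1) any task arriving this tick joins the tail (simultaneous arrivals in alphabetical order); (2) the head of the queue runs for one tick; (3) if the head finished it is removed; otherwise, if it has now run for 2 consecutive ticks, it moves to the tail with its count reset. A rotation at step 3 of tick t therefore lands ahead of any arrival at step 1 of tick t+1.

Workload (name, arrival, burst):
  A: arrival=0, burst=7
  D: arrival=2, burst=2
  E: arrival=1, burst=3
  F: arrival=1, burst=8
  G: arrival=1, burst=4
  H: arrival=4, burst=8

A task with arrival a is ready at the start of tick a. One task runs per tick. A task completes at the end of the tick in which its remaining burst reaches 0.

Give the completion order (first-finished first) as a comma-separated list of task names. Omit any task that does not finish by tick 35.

completion order = D, E, G, A, F, H

t=0: queue=[A] q_used=0 → run A
t=1: queue=[A,E,F,G] q_used=1 → run A
t=2: queue=[E,F,G,A,D] q_used=0 → run E
t=3: queue=[E,F,G,A,D] q_used=1 → run E
t=4: queue=[F,G,A,D,E,H] q_used=0 → run F
t=5: queue=[F,G,A,D,E,H] q_used=1 → run F
t=6: queue=[G,A,D,E,H,F] q_used=0 → run G
t=7: queue=[G,A,D,E,H,F] q_used=1 → run G
t=8: queue=[A,D,E,H,F,G] q_used=0 → run A
t=9: queue=[A,D,E,H,F,G] q_used=1 → run A
t=10: queue=[D,E,H,F,G,A] q_used=0 → run D
t=11: queue=[D,E,H,F,G,A] q_used=1 → run D
t=12: queue=[E,H,F,G,A] q_used=0 → run E
t=13: queue=[H,F,G,A] q_used=0 → run H
t=14: queue=[H,F,G,A] q_used=1 → run H
t=15: queue=[F,G,A,H] q_used=0 → run F
t=16: queue=[F,G,A,H] q_used=1 → run F
t=17: queue=[G,A,H,F] q_used=0 → run G
t=18: queue=[G,A,H,F] q_used=1 → run G
t=19: queue=[A,H,F] q_used=0 → run A
t=20: queue=[A,H,F] q_used=1 → run A
t=21: queue=[H,F,A] q_used=0 → run H
t=22: queue=[H,F,A] q_used=1 → run H
t=23: queue=[F,A,H] q_used=0 → run F
t=24: queue=[F,A,H] q_used=1 → run F
t=25: queue=[A,H,F] q_used=0 → run A
t=26: queue=[H,F] q_used=0 → run H
t=27: queue=[H,F] q_used=1 → run H
t=28: queue=[F,H] q_used=0 → run F
t=29: queue=[F,H] q_used=1 → run F
t=30: queue=[H] q_used=0 → run H
t=31: queue=[H] q_used=1 → run H
t=32: (idle)
t=33: (idle)
t=34: (idle)
t=35: (idle)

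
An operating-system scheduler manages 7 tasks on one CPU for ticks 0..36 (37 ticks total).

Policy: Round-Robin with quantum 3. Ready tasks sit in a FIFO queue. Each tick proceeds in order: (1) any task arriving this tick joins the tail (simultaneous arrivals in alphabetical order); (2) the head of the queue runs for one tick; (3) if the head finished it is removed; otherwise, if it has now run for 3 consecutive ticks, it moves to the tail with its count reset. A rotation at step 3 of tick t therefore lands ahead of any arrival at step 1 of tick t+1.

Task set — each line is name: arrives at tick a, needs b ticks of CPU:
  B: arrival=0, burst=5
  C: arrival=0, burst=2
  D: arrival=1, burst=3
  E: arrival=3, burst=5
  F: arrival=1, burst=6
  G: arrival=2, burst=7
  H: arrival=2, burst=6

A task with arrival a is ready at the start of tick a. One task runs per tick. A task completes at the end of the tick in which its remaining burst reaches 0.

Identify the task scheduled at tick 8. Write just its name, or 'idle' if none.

running at tick 8 = F

t=0: queue=[B,C] q_used=0 → run B
t=1: queue=[B,C,D,F] q_used=1 → run B
t=2: queue=[B,C,D,F,G,H] q_used=2 → run B
t=3: queue=[C,D,F,G,H,B,E] q_used=0 → run C
t=4: queue=[C,D,F,G,H,B,E] q_used=1 → run C
t=5: queue=[D,F,G,H,B,E] q_used=0 → run D
t=6: queue=[D,F,G,H,B,E] q_used=1 → run D
t=7: queue=[D,F,G,H,B,E] q_used=2 → run D
t=8: queue=[F,G,H,B,E] q_used=0 → run F
t=9: queue=[F,G,H,B,E] q_used=1 → run F
t=10: queue=[F,G,H,B,E] q_used=2 → run F
t=11: queue=[G,H,B,E,F] q_used=0 → run G
t=12: queue=[G,H,B,E,F] q_used=1 → run G
t=13: queue=[G,H,B,E,F] q_used=2 → run G
t=14: queue=[H,B,E,F,G] q_used=0 → run H
t=15: queue=[H,B,E,F,G] q_used=1 → run H
t=16: queue=[H,B,E,F,G] q_used=2 → run H
t=17: queue=[B,E,F,G,H] q_used=0 → run B
t=18: queue=[B,E,F,G,H] q_used=1 → run B
t=19: queue=[E,F,G,H] q_used=0 → run E
t=20: queue=[E,F,G,H] q_used=1 → run E
t=21: queue=[E,F,G,H] q_used=2 → run E
t=22: queue=[F,G,H,E] q_used=0 → run F
t=23: queue=[F,G,H,E] q_used=1 → run F
t=24: queue=[F,G,H,E] q_used=2 → run F
t=25: queue=[G,H,E] q_used=0 → run G
t=26: queue=[G,H,E] q_used=1 → run G
t=27: queue=[G,H,E] q_used=2 → run G
t=28: queue=[H,E,G] q_used=0 → run H
t=29: queue=[H,E,G] q_used=1 → run H
t=30: queue=[H,E,G] q_used=2 → run H
t=31: queue=[E,G] q_used=0 → run E
t=32: queue=[E,G] q_used=1 → run E
t=33: queue=[G] q_used=0 → run G
t=34: (idle)
t=35: (idle)
t=36: (idle)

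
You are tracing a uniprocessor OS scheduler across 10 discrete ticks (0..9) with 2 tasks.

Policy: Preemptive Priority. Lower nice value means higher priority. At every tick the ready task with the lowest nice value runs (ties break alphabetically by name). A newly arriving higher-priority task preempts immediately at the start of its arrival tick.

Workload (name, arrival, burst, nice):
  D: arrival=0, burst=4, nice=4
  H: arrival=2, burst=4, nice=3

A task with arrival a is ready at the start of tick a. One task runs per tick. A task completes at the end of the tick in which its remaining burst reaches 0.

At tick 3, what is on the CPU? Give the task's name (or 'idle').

running at tick 3 = H

t=0: ready={D} → run D
t=1: ready={D} → run D
t=2: ready={D,H} → run H
t=3: ready={D,H} → run H
t=4: ready={D,H} → run H
t=5: ready={D,H} → run H
t=6: ready={D} → run D
t=7: ready={D} → run D
t=8: (idle)
t=9: (idle)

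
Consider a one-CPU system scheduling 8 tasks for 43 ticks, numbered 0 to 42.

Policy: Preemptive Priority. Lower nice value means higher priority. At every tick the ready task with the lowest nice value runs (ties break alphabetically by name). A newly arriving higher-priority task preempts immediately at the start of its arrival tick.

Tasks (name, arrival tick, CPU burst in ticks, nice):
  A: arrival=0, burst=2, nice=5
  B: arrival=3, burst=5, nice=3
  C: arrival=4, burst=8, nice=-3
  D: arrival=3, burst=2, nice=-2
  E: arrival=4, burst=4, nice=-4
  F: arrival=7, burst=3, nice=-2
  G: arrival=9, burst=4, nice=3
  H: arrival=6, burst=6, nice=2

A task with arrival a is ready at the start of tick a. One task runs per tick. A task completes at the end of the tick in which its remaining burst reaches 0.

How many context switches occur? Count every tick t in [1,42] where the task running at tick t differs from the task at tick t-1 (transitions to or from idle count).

context switches = 10

t=0: ready={A} → run A
t=1: ready={A} → run A
t=2: (idle)
t=3: ready={B,D} → run D
t=4: ready={B,C,D,E} → run E
t=5: ready={B,C,D,E} → run E
t=6: ready={B,C,D,E,H} → run E
t=7: ready={B,C,D,E,F,H} → run E
t=8: ready={B,C,D,F,H} → run C
t=9: ready={B,C,D,F,G,H} → run C
t=10: ready={B,C,D,F,G,H} → run C
t=11: ready={B,C,D,F,G,H} → run C
t=12: ready={B,C,D,F,G,H} → run C
t=13: ready={B,C,D,F,G,H} → run C
t=14: ready={B,C,D,F,G,H} → run C
t=15: ready={B,C,D,F,G,H} → run C
t=16: ready={B,D,F,G,H} → run D
t=17: ready={B,F,G,H} → run F
t=18: ready={B,F,G,H} → run F
t=19: ready={B,F,G,H} → run F
t=20: ready={B,G,H} → run H
t=21: ready={B,G,H} → run H
t=22: ready={B,G,H} → run H
t=23: ready={B,G,H} → run H
t=24: ready={B,G,H} → run H
t=25: ready={B,G,H} → run H
t=26: ready={B,G} → run B
t=27: ready={B,G} → run B
t=28: ready={B,G} → run B
t=29: ready={B,G} → run B
t=30: ready={B,G} → run B
t=31: ready={G} → run G
t=32: ready={G} → run G
t=33: ready={G} → run G
t=34: ready={G} → run G
t=35: (idle)
t=36: (idle)
t=37: (idle)
t=38: (idle)
t=39: (idle)
t=40: (idle)
t=41: (idle)
t=42: (idle)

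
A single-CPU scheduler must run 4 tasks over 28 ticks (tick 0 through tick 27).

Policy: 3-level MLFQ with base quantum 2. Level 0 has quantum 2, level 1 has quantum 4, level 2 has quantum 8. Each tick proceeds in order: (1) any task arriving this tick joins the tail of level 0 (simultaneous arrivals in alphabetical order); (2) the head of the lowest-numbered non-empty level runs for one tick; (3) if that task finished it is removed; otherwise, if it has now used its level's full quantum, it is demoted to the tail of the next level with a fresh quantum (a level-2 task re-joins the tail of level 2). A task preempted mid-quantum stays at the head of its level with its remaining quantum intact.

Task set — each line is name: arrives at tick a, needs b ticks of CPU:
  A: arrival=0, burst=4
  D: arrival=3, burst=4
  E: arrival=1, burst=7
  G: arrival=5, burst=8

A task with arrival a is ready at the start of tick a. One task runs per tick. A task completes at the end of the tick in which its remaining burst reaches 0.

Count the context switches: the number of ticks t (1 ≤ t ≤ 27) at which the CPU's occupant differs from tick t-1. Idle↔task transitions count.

context switches = 10

t=0: L0/L1/L2 = A/-/- → run A
t=1: L0/L1/L2 = AE/-/- → run A
t=2: L0/L1/L2 = E/A/- → run E
t=3: L0/L1/L2 = ED/A/- → run E
t=4: L0/L1/L2 = D/AE/- → run D
t=5: L0/L1/L2 = DG/AE/- → run D
t=6: L0/L1/L2 = G/AED/- → run G
t=7: L0/L1/L2 = G/AED/- → run G
t=8: L0/L1/L2 = -/AEDG/- → run A
t=9: L0/L1/L2 = -/AEDG/- → run A
t=10: L0/L1/L2 = -/EDG/- → run E
t=11: L0/L1/L2 = -/EDG/- → run E
t=12: L0/L1/L2 = -/EDG/- → run E
t=13: L0/L1/L2 = -/EDG/- → run E
t=14: L0/L1/L2 = -/DG/E → run D
t=15: L0/L1/L2 = -/DG/E → run D
t=16: L0/L1/L2 = -/G/E → run G
t=17: L0/L1/L2 = -/G/E → run G
t=18: L0/L1/L2 = -/G/E → run G
t=19: L0/L1/L2 = -/G/E → run G
t=20: L0/L1/L2 = -/-/EG → run E
t=21: L0/L1/L2 = -/-/G → run G
t=22: L0/L1/L2 = -/-/G → run G
t=23: (idle)
t=24: (idle)
t=25: (idle)
t=26: (idle)
t=27: (idle)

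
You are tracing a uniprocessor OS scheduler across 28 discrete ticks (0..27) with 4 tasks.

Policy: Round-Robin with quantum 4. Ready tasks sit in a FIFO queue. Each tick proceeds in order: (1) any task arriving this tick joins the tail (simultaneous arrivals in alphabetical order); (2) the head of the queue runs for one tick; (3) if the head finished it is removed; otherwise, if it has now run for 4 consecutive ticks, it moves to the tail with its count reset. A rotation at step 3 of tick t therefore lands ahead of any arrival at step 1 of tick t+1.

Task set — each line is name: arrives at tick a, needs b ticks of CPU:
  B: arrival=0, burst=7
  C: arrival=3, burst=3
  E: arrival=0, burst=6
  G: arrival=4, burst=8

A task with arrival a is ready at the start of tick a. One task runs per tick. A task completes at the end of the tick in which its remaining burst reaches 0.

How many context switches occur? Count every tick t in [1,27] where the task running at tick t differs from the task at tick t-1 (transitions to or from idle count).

context switches = 7

t=0: queue=[B,E] q_used=0 → run B
t=1: queue=[B,E] q_used=1 → run B
t=2: queue=[B,E] q_used=2 → run B
t=3: queue=[B,E,C] q_used=3 → run B
t=4: queue=[E,C,B,G] q_used=0 → run E
t=5: queue=[E,C,B,G] q_used=1 → run E
t=6: queue=[E,C,B,G] q_used=2 → run E
t=7: queue=[E,C,B,G] q_used=3 → run E
t=8: queue=[C,B,G,E] q_used=0 → run C
t=9: queue=[C,B,G,E] q_used=1 → run C
t=10: queue=[C,B,G,E] q_used=2 → run C
t=11: queue=[B,G,E] q_used=0 → run B
t=12: queue=[B,G,E] q_used=1 → run B
t=13: queue=[B,G,E] q_used=2 → run B
t=14: queue=[G,E] q_used=0 → run G
t=15: queue=[G,E] q_used=1 → run G
t=16: queue=[G,E] q_used=2 → run G
t=17: queue=[G,E] q_used=3 → run G
t=18: queue=[E,G] q_used=0 → run E
t=19: queue=[E,G] q_used=1 → run E
t=20: queue=[G] q_used=0 → run G
t=21: queue=[G] q_used=1 → run G
t=22: queue=[G] q_used=2 → run G
t=23: queue=[G] q_used=3 → run G
t=24: (idle)
t=25: (idle)
t=26: (idle)
t=27: (idle)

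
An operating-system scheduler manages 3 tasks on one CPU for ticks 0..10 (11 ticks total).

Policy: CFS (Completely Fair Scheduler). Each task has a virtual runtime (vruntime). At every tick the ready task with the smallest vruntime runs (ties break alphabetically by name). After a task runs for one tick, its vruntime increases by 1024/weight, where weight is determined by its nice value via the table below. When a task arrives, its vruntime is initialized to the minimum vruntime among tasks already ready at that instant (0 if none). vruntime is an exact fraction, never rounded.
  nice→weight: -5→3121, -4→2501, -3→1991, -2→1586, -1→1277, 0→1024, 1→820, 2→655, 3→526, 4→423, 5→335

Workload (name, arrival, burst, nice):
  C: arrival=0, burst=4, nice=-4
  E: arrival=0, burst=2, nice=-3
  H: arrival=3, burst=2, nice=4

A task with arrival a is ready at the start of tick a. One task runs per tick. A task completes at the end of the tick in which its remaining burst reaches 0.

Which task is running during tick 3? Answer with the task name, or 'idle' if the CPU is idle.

t=0: vr[C=0 E=0] → run C
t=1: vr[C=1024/2501 E=0] → run E
t=2: vr[C=1024/2501 E=1024/1991] → run C
t=3: vr[C=2048/2501 E=1024/1991 H=1024/1991] → run E
t=4: vr[C=2048/2501 H=1024/1991] → run H
t=5: vr[C=2048/2501 H=2471936/842193] → run C
t=6: vr[C=3072/2501 H=2471936/842193] → run C
t=7: vr[H=2471936/842193] → run H
t=8: (idle)
t=9: (idle)
t=10: (idle)

running at tick 3 = E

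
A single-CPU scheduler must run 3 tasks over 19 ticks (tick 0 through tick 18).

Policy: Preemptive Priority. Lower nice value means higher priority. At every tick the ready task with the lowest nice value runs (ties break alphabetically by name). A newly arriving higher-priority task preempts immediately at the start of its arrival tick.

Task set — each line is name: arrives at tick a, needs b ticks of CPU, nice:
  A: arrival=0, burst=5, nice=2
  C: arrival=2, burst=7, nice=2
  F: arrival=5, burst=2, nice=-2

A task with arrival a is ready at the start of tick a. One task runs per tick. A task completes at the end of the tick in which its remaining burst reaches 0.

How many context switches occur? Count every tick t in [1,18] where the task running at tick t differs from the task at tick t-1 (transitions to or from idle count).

t=0: ready={A} → run A
t=1: ready={A} → run A
t=2: ready={A,C} → run A
t=3: ready={A,C} → run A
t=4: ready={A,C} → run A
t=5: ready={C,F} → run F
t=6: ready={C,F} → run F
t=7: ready={C} → run C
t=8: ready={C} → run C
t=9: ready={C} → run C
t=10: ready={C} → run C
t=11: ready={C} → run C
t=12: ready={C} → run C
t=13: ready={C} → run C
t=14: (idle)
t=15: (idle)
t=16: (idle)
t=17: (idle)
t=18: (idle)

context switches = 3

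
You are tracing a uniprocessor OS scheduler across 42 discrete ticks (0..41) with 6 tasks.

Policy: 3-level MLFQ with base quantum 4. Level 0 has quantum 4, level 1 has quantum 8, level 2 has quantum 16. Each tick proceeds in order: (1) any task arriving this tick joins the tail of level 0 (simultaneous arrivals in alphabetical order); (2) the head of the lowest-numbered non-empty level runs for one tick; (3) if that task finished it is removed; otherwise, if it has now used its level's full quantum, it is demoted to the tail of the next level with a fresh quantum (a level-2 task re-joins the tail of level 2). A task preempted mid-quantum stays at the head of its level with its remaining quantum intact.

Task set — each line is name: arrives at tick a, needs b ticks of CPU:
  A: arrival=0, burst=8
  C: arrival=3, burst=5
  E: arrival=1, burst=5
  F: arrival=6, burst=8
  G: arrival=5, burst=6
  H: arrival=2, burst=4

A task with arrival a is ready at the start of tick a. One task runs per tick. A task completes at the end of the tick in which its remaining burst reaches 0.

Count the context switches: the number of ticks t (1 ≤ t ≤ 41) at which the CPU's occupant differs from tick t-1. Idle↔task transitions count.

context switches = 11

t=0: L0/L1/L2 = A/-/- → run A
t=1: L0/L1/L2 = AE/-/- → run A
t=2: L0/L1/L2 = AEH/-/- → run A
t=3: L0/L1/L2 = AEHC/-/- → run A
t=4: L0/L1/L2 = EHC/A/- → run E
t=5: L0/L1/L2 = EHCG/A/- → run E
t=6: L0/L1/L2 = EHCGF/A/- → run E
t=7: L0/L1/L2 = EHCGF/A/- → run E
t=8: L0/L1/L2 = HCGF/AE/- → run H
t=9: L0/L1/L2 = HCGF/AE/- → run H
t=10: L0/L1/L2 = HCGF/AE/- → run H
t=11: L0/L1/L2 = HCGF/AE/- → run H
t=12: L0/L1/L2 = CGF/AE/- → run C
t=13: L0/L1/L2 = CGF/AE/- → run C
t=14: L0/L1/L2 = CGF/AE/- → run C
t=15: L0/L1/L2 = CGF/AE/- → run C
t=16: L0/L1/L2 = GF/AEC/- → run G
t=17: L0/L1/L2 = GF/AEC/- → run G
t=18: L0/L1/L2 = GF/AEC/- → run G
t=19: L0/L1/L2 = GF/AEC/- → run G
t=20: L0/L1/L2 = F/AECG/- → run F
t=21: L0/L1/L2 = F/AECG/- → run F
t=22: L0/L1/L2 = F/AECG/- → run F
t=23: L0/L1/L2 = F/AECG/- → run F
t=24: L0/L1/L2 = -/AECGF/- → run A
t=25: L0/L1/L2 = -/AECGF/- → run A
t=26: L0/L1/L2 = -/AECGF/- → run A
t=27: L0/L1/L2 = -/AECGF/- → run A
t=28: L0/L1/L2 = -/ECGF/- → run E
t=29: L0/L1/L2 = -/CGF/- → run C
t=30: L0/L1/L2 = -/GF/- → run G
t=31: L0/L1/L2 = -/GF/- → run G
t=32: L0/L1/L2 = -/F/- → run F
t=33: L0/L1/L2 = -/F/- → run F
t=34: L0/L1/L2 = -/F/- → run F
t=35: L0/L1/L2 = -/F/- → run F
t=36: (idle)
t=37: (idle)
t=38: (idle)
t=39: (idle)
t=40: (idle)
t=41: (idle)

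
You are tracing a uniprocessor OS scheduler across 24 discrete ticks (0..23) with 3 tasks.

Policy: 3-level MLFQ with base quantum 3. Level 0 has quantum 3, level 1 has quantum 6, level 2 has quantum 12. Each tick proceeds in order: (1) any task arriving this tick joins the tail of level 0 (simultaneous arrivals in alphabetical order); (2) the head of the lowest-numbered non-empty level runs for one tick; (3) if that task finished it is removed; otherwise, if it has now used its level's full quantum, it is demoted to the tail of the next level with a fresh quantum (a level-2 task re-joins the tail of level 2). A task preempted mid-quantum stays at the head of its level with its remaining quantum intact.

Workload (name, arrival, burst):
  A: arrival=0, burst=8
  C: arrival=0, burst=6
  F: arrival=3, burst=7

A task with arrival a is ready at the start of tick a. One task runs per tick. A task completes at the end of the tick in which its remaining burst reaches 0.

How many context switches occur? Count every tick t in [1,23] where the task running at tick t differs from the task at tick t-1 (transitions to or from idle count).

t=0: L0/L1/L2 = AC/-/- → run A
t=1: L0/L1/L2 = AC/-/- → run A
t=2: L0/L1/L2 = AC/-/- → run A
t=3: L0/L1/L2 = CF/A/- → run C
t=4: L0/L1/L2 = CF/A/- → run C
t=5: L0/L1/L2 = CF/A/- → run C
t=6: L0/L1/L2 = F/AC/- → run F
t=7: L0/L1/L2 = F/AC/- → run F
t=8: L0/L1/L2 = F/AC/- → run F
t=9: L0/L1/L2 = -/ACF/- → run A
t=10: L0/L1/L2 = -/ACF/- → run A
t=11: L0/L1/L2 = -/ACF/- → run A
t=12: L0/L1/L2 = -/ACF/- → run A
t=13: L0/L1/L2 = -/ACF/- → run A
t=14: L0/L1/L2 = -/CF/- → run C
t=15: L0/L1/L2 = -/CF/- → run C
t=16: L0/L1/L2 = -/CF/- → run C
t=17: L0/L1/L2 = -/F/- → run F
t=18: L0/L1/L2 = -/F/- → run F
t=19: L0/L1/L2 = -/F/- → run F
t=20: L0/L1/L2 = -/F/- → run F
t=21: (idle)
t=22: (idle)
t=23: (idle)

context switches = 6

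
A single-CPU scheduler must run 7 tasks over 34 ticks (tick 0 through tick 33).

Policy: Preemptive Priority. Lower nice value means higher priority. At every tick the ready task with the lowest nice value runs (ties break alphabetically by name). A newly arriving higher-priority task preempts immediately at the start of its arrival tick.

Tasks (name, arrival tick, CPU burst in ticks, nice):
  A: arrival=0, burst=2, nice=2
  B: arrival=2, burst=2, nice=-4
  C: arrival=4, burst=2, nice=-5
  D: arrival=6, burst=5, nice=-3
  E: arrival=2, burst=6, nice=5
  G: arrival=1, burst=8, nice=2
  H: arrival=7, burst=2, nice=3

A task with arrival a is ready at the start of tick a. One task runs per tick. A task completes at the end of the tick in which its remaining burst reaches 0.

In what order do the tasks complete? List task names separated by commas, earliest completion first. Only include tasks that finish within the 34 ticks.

completion order = A, B, C, D, G, H, E

t=0: ready={A} → run A
t=1: ready={A,G} → run A
t=2: ready={B,E,G} → run B
t=3: ready={B,E,G} → run B
t=4: ready={C,E,G} → run C
t=5: ready={C,E,G} → run C
t=6: ready={D,E,G} → run D
t=7: ready={D,E,G,H} → run D
t=8: ready={D,E,G,H} → run D
t=9: ready={D,E,G,H} → run D
t=10: ready={D,E,G,H} → run D
t=11: ready={E,G,H} → run G
t=12: ready={E,G,H} → run G
t=13: ready={E,G,H} → run G
t=14: ready={E,G,H} → run G
t=15: ready={E,G,H} → run G
t=16: ready={E,G,H} → run G
t=17: ready={E,G,H} → run G
t=18: ready={E,G,H} → run G
t=19: ready={E,H} → run H
t=20: ready={E,H} → run H
t=21: ready={E} → run E
t=22: ready={E} → run E
t=23: ready={E} → run E
t=24: ready={E} → run E
t=25: ready={E} → run E
t=26: ready={E} → run E
t=27: (idle)
t=28: (idle)
t=29: (idle)
t=30: (idle)
t=31: (idle)
t=32: (idle)
t=33: (idle)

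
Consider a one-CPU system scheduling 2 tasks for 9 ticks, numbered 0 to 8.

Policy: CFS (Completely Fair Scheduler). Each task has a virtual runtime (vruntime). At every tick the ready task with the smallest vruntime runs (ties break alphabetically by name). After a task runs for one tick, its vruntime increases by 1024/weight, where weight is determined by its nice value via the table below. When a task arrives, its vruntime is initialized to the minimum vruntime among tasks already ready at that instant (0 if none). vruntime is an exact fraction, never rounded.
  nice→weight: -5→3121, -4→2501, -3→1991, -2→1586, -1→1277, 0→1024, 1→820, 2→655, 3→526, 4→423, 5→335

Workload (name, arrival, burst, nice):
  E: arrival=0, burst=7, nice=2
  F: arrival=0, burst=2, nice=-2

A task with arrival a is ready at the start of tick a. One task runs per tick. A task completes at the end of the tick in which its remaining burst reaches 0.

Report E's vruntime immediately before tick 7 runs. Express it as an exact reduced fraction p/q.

vruntime(E, start of tick 7) = 1024/131

t=0: vr[E=0 F=0] → run E
t=1: vr[E=1024/655 F=0] → run F
t=2: vr[E=1024/655 F=512/793] → run F
t=3: vr[E=1024/655] → run E
t=4: vr[E=2048/655] → run E
t=5: vr[E=3072/655] → run E
t=6: vr[E=4096/655] → run E
t=7: vr[E=1024/131] → run E
t=8: vr[E=6144/655] → run E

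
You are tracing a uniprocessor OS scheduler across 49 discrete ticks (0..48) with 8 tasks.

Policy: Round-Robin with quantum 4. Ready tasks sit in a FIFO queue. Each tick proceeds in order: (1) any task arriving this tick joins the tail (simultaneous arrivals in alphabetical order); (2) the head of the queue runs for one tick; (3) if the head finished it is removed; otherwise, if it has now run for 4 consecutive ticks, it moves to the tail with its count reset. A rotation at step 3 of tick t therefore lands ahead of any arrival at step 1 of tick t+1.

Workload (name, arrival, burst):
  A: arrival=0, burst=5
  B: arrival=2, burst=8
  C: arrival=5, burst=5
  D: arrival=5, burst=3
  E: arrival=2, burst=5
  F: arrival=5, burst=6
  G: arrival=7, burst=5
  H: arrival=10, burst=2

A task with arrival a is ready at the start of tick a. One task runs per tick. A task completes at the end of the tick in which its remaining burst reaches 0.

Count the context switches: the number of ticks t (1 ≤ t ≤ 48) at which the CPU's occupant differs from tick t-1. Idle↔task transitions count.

t=0: queue=[A] q_used=0 → run A
t=1: queue=[A] q_used=1 → run A
t=2: queue=[A,B,E] q_used=2 → run A
t=3: queue=[A,B,E] q_used=3 → run A
t=4: queue=[B,E,A] q_used=0 → run B
t=5: queue=[B,E,A,C,D,F] q_used=1 → run B
t=6: queue=[B,E,A,C,D,F] q_used=2 → run B
t=7: queue=[B,E,A,C,D,F,G] q_used=3 → run B
t=8: queue=[E,A,C,D,F,G,B] q_used=0 → run E
t=9: queue=[E,A,C,D,F,G,B] q_used=1 → run E
t=10: queue=[E,A,C,D,F,G,B,H] q_used=2 → run E
t=11: queue=[E,A,C,D,F,G,B,H] q_used=3 → run E
t=12: queue=[A,C,D,F,G,B,H,E] q_used=0 → run A
t=13: queue=[C,D,F,G,B,H,E] q_used=0 → run C
t=14: queue=[C,D,F,G,B,H,E] q_used=1 → run C
t=15: queue=[C,D,F,G,B,H,E] q_used=2 → run C
t=16: queue=[C,D,F,G,B,H,E] q_used=3 → run C
t=17: queue=[D,F,G,B,H,E,C] q_used=0 → run D
t=18: queue=[D,F,G,B,H,E,C] q_used=1 → run D
t=19: queue=[D,F,G,B,H,E,C] q_used=2 → run D
t=20: queue=[F,G,B,H,E,C] q_used=0 → run F
t=21: queue=[F,G,B,H,E,C] q_used=1 → run F
t=22: queue=[F,G,B,H,E,C] q_used=2 → run F
t=23: queue=[F,G,B,H,E,C] q_used=3 → run F
t=24: queue=[G,B,H,E,C,F] q_used=0 → run G
t=25: queue=[G,B,H,E,C,F] q_used=1 → run G
t=26: queue=[G,B,H,E,C,F] q_used=2 → run G
t=27: queue=[G,B,H,E,C,F] q_used=3 → run G
t=28: queue=[B,H,E,C,F,G] q_used=0 → run B
t=29: queue=[B,H,E,C,F,G] q_used=1 → run B
t=30: queue=[B,H,E,C,F,G] q_used=2 → run B
t=31: queue=[B,H,E,C,F,G] q_used=3 → run B
t=32: queue=[H,E,C,F,G] q_used=0 → run H
t=33: queue=[H,E,C,F,G] q_used=1 → run H
t=34: queue=[E,C,F,G] q_used=0 → run E
t=35: queue=[C,F,G] q_used=0 → run C
t=36: queue=[F,G] q_used=0 → run F
t=37: queue=[F,G] q_used=1 → run F
t=38: queue=[G] q_used=0 → run G
t=39: (idle)
t=40: (idle)
t=41: (idle)
t=42: (idle)
t=43: (idle)
t=44: (idle)
t=45: (idle)
t=46: (idle)
t=47: (idle)
t=48: (idle)

context switches = 14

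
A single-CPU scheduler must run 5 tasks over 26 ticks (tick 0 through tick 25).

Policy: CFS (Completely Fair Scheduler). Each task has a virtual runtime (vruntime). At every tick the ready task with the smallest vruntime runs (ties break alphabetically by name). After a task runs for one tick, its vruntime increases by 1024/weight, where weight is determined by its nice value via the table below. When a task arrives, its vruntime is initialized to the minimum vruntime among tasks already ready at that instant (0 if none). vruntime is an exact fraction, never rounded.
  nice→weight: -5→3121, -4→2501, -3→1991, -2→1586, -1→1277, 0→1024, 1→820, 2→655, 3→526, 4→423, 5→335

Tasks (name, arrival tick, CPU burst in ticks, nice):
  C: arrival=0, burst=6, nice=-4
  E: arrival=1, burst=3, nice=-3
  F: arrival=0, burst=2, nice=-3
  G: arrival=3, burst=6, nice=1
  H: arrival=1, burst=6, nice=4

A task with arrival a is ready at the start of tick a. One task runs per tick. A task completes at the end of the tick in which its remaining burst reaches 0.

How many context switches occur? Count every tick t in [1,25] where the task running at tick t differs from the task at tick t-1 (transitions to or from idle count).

context switches = 18

t=0: vr[C=0 F=0] → run C
t=1: vr[C=1024/2501 E=0 F=0 H=0] → run E
t=2: vr[C=1024/2501 E=1024/1991 F=0 H=0] → run F
t=3: vr[C=1024/2501 E=1024/1991 F=1024/1991 G=0 H=0] → run G
t=4: vr[C=1024/2501 E=1024/1991 F=1024/1991 G=256/205 H=0] → run H
t=5: vr[C=1024/2501 E=1024/1991 F=1024/1991 G=256/205 H=1024/423] → run C
t=6: vr[C=2048/2501 E=1024/1991 F=1024/1991 G=256/205 H=1024/423] → run E
t=7: vr[C=2048/2501 E=2048/1991 F=1024/1991 G=256/205 H=1024/423] → run F
t=8: vr[C=2048/2501 E=2048/1991 G=256/205 H=1024/423] → run C
t=9: vr[C=3072/2501 E=2048/1991 G=256/205 H=1024/423] → run E
t=10: vr[C=3072/2501 G=256/205 H=1024/423] → run C
t=11: vr[C=4096/2501 G=256/205 H=1024/423] → run G
t=12: vr[C=4096/2501 G=512/205 H=1024/423] → run C
t=13: vr[C=5120/2501 G=512/205 H=1024/423] → run C
t=14: vr[G=512/205 H=1024/423] → run H
t=15: vr[G=512/205 H=2048/423] → run G
t=16: vr[G=768/205 H=2048/423] → run G
t=17: vr[G=1024/205 H=2048/423] → run H
t=18: vr[G=1024/205 H=1024/141] → run G
t=19: vr[G=256/41 H=1024/141] → run G
t=20: vr[H=1024/141] → run H
t=21: vr[H=4096/423] → run H
t=22: vr[H=5120/423] → run H
t=23: (idle)
t=24: (idle)
t=25: (idle)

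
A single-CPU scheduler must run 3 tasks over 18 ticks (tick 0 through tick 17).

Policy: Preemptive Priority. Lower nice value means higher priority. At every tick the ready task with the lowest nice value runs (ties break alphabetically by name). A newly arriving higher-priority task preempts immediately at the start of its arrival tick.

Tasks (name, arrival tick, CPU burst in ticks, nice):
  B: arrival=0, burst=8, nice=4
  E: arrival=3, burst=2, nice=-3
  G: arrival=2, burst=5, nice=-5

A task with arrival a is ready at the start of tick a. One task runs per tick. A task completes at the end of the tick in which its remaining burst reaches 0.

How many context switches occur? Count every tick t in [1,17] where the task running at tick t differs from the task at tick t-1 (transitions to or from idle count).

context switches = 4

t=0: ready={B} → run B
t=1: ready={B} → run B
t=2: ready={B,G} → run G
t=3: ready={B,E,G} → run G
t=4: ready={B,E,G} → run G
t=5: ready={B,E,G} → run G
t=6: ready={B,E,G} → run G
t=7: ready={B,E} → run E
t=8: ready={B,E} → run E
t=9: ready={B} → run B
t=10: ready={B} → run B
t=11: ready={B} → run B
t=12: ready={B} → run B
t=13: ready={B} → run B
t=14: ready={B} → run B
t=15: (idle)
t=16: (idle)
t=17: (idle)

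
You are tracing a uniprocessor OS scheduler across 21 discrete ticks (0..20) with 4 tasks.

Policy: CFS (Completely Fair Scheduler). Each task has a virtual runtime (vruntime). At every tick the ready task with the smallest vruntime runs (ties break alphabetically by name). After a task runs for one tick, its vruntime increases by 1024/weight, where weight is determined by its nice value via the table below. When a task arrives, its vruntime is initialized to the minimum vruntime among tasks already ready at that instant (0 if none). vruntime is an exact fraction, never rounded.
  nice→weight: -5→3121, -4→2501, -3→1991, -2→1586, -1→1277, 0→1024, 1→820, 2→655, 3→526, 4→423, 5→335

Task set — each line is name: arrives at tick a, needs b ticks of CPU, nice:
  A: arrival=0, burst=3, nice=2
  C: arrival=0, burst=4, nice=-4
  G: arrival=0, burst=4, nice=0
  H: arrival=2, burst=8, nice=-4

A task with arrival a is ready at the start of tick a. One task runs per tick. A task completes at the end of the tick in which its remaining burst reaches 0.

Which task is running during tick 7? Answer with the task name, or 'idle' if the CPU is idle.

t=0: vr[A=0 C=0 G=0] → run A
t=1: vr[A=1024/655 C=0 G=0] → run C
t=2: vr[A=1024/655 C=1024/2501 G=0 H=0] → run G
t=3: vr[A=1024/655 C=1024/2501 G=1 H=0] → run H
t=4: vr[A=1024/655 C=1024/2501 G=1 H=1024/2501] → run C
t=5: vr[A=1024/655 C=2048/2501 G=1 H=1024/2501] → run H
t=6: vr[A=1024/655 C=2048/2501 G=1 H=2048/2501] → run C
t=7: vr[A=1024/655 C=3072/2501 G=1 H=2048/2501] → run H
t=8: vr[A=1024/655 C=3072/2501 G=1 H=3072/2501] → run G
t=9: vr[A=1024/655 C=3072/2501 G=2 H=3072/2501] → run C
t=10: vr[A=1024/655 G=2 H=3072/2501] → run H
t=11: vr[A=1024/655 G=2 H=4096/2501] → run A
t=12: vr[A=2048/655 G=2 H=4096/2501] → run H
t=13: vr[A=2048/655 G=2 H=5120/2501] → run G
t=14: vr[A=2048/655 G=3 H=5120/2501] → run H
t=15: vr[A=2048/655 G=3 H=6144/2501] → run H
t=16: vr[A=2048/655 G=3 H=7168/2501] → run H
t=17: vr[A=2048/655 G=3] → run G
t=18: vr[A=2048/655] → run A
t=19: (idle)
t=20: (idle)

running at tick 7 = H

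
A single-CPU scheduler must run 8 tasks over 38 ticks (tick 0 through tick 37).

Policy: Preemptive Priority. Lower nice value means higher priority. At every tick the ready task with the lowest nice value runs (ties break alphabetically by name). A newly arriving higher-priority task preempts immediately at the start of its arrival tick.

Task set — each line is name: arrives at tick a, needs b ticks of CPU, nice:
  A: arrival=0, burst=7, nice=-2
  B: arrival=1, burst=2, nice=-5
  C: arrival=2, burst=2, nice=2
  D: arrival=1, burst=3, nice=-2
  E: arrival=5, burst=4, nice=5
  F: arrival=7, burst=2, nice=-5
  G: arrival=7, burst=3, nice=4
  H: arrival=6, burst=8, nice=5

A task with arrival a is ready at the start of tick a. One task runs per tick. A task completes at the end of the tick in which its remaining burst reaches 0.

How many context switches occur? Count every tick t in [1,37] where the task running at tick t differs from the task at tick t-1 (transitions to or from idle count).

context switches = 10

t=0: ready={A} → run A
t=1: ready={A,B,D} → run B
t=2: ready={A,B,C,D} → run B
t=3: ready={A,C,D} → run A
t=4: ready={A,C,D} → run A
t=5: ready={A,C,D,E} → run A
t=6: ready={A,C,D,E,H} → run A
t=7: ready={A,C,D,E,F,G,H} → run F
t=8: ready={A,C,D,E,F,G,H} → run F
t=9: ready={A,C,D,E,G,H} → run A
t=10: ready={A,C,D,E,G,H} → run A
t=11: ready={C,D,E,G,H} → run D
t=12: ready={C,D,E,G,H} → run D
t=13: ready={C,D,E,G,H} → run D
t=14: ready={C,E,G,H} → run C
t=15: ready={C,E,G,H} → run C
t=16: ready={E,G,H} → run G
t=17: ready={E,G,H} → run G
t=18: ready={E,G,H} → run G
t=19: ready={E,H} → run E
t=20: ready={E,H} → run E
t=21: ready={E,H} → run E
t=22: ready={E,H} → run E
t=23: ready={H} → run H
t=24: ready={H} → run H
t=25: ready={H} → run H
t=26: ready={H} → run H
t=27: ready={H} → run H
t=28: ready={H} → run H
t=29: ready={H} → run H
t=30: ready={H} → run H
t=31: (idle)
t=32: (idle)
t=33: (idle)
t=34: (idle)
t=35: (idle)
t=36: (idle)
t=37: (idle)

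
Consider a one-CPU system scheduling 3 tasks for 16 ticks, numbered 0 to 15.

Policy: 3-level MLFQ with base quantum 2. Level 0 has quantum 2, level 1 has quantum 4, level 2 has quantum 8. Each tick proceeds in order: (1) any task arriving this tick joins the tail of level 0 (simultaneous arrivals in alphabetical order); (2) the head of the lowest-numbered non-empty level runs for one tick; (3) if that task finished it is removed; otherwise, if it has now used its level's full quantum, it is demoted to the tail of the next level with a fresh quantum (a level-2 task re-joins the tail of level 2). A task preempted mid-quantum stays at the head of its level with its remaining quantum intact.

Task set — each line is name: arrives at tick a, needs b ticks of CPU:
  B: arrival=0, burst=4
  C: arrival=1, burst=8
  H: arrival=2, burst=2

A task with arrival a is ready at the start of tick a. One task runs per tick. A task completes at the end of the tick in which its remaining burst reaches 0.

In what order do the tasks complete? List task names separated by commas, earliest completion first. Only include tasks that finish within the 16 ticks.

completion order = H, B, C

t=0: L0/L1/L2 = B/-/- → run B
t=1: L0/L1/L2 = BC/-/- → run B
t=2: L0/L1/L2 = CH/B/- → run C
t=3: L0/L1/L2 = CH/B/- → run C
t=4: L0/L1/L2 = H/BC/- → run H
t=5: L0/L1/L2 = H/BC/- → run H
t=6: L0/L1/L2 = -/BC/- → run B
t=7: L0/L1/L2 = -/BC/- → run B
t=8: L0/L1/L2 = -/C/- → run C
t=9: L0/L1/L2 = -/C/- → run C
t=10: L0/L1/L2 = -/C/- → run C
t=11: L0/L1/L2 = -/C/- → run C
t=12: L0/L1/L2 = -/-/C → run C
t=13: L0/L1/L2 = -/-/C → run C
t=14: (idle)
t=15: (idle)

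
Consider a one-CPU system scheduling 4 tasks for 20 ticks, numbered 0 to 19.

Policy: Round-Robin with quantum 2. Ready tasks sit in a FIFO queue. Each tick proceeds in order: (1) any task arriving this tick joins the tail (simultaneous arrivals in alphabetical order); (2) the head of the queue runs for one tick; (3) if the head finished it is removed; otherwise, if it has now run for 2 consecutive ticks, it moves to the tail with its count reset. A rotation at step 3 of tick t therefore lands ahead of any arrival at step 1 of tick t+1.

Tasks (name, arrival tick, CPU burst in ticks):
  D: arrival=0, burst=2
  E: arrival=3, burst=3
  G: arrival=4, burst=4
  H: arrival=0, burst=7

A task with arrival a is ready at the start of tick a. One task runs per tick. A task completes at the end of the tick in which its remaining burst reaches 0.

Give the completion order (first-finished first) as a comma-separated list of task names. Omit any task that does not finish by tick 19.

completion order = D, E, G, H

t=0: queue=[D,H] q_used=0 → run D
t=1: queue=[D,H] q_used=1 → run D
t=2: queue=[H] q_used=0 → run H
t=3: queue=[H,E] q_used=1 → run H
t=4: queue=[E,H,G] q_used=0 → run E
t=5: queue=[E,H,G] q_used=1 → run E
t=6: queue=[H,G,E] q_used=0 → run H
t=7: queue=[H,G,E] q_used=1 → run H
t=8: queue=[G,E,H] q_used=0 → run G
t=9: queue=[G,E,H] q_used=1 → run G
t=10: queue=[E,H,G] q_used=0 → run E
t=11: queue=[H,G] q_used=0 → run H
t=12: queue=[H,G] q_used=1 → run H
t=13: queue=[G,H] q_used=0 → run G
t=14: queue=[G,H] q_used=1 → run G
t=15: queue=[H] q_used=0 → run H
t=16: (idle)
t=17: (idle)
t=18: (idle)
t=19: (idle)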